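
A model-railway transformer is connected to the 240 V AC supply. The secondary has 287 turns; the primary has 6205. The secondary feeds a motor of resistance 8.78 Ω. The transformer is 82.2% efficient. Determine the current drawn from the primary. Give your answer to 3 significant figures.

I_p ≈ 0.0711 A

V_s = 240 × 287/6205 = 11.101 V.
I_s = V_s/R = 11.101/8.78 = 1.2643 A.
P_out = V_s I_s = 11.101 × 1.2643 = 14.035 W.
P_in = P_out/η = 14.035/0.822 = 17.074 W.
I_p = P_in/V_p = 17.074/240 = 0.0711 A.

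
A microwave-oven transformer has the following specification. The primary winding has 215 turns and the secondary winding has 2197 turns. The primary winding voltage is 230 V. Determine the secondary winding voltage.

V_s/V_p = N_s/N_p, so V_s = 230 × 2197/215 = 2350 V.

V_s ≈ 2350 V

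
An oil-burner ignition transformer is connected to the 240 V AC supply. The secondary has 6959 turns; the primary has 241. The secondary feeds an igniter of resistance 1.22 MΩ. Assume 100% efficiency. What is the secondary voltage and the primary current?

V_s ≈ 6930 V, I_p ≈ 0.164 A

V_s = V_p × N_s/N_p = 240 × 6959/241 = 6930.1 V.
I_s = V_s/R = 6930.1/(1.22×10^6) = 0.0056804 A.
I_p = I_s × N_s/N_p = 0.0056804 × 6959/241 = 0.164 A.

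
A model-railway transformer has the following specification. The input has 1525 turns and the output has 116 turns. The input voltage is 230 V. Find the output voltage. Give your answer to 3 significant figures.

V_out/V_in = N_out/N_in, so V_out = 230 × 116/1525 = 17.5 V.

V_out ≈ 17.5 V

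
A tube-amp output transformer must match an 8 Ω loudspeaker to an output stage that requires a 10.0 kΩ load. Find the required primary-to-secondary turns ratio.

N_p/N_s ≈ 35.4

Z_p/Z_s = (N_p/N_s)², so N_p/N_s = √(10000/8) = √1250 = 35.4.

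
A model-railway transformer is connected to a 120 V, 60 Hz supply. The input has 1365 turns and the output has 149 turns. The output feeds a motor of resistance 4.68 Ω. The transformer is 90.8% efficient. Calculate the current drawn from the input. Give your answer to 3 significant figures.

I_in ≈ 0.336 A

V_out = 120 × 149/1365 = 13.099 V.
I_out = V_out/R = 13.099/4.68 = 2.7989 A.
P_out = V_out I_out = 13.099 × 2.7989 = 36.663 W.
P_in = P_out/η = 36.663/0.908 = 40.377 W.
I_in = P_in/V_in = 40.377/120 = 0.336 A.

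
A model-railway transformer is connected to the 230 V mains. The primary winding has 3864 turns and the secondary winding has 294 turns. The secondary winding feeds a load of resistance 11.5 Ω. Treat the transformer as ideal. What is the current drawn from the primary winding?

V_s = V_p × N_s/N_p = 230 × 294/3864 = 17.500 V.
I_s = V_s/R = 17.500/11.5 = 1.5217 A.
For an ideal transformer I_p N_p = I_s N_s, so I_p = 1.5217 × 294/3864 = 0.116 A.

I_p ≈ 0.116 A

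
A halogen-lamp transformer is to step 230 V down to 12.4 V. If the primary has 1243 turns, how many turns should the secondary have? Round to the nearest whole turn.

N_s = 67 turns

N_s/N_p = V_s/V_p, so N_s = 1243 × 12.4/230 = 67.0 ≈ 67 turns.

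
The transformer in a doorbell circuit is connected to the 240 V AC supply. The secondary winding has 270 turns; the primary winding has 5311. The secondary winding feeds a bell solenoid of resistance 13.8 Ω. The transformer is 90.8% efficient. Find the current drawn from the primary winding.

V_s = 240 × 270/5311 = 12.201 V.
I_s = V_s/R = 12.201/13.8 = 0.88414 A.
P_out = V_s I_s = 12.201 × 0.88414 = 10.787 W.
P_in = P_out/η = 10.787/0.908 = 11.880 W.
I_p = P_in/V_p = 11.880/240 = 0.0495 A.

I_p ≈ 0.0495 A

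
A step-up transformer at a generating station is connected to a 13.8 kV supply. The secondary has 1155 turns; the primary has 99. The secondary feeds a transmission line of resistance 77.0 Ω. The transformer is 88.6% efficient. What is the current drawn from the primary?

V_s = 13800 × 1155/99 = 161000 V.
I_s = V_s/R = 161000/77.0 = 2090.9 A.
P_out = V_s I_s = 161000 × 2090.9 = 3.3664×10^8 W.
P_in = P_out/η = 3.3664×10^8/0.886 = 3.7995×10^8 W.
I_p = P_in/V_p = 3.7995×10^8/13800 = 27500 A.

I_p ≈ 27500 A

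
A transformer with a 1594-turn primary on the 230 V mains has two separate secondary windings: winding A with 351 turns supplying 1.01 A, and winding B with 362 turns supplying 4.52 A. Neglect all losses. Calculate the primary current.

I_p ≈ 1.25 A

V_A = 230 × 351/1594 = 50.646 V; V_B = 230 × 362/1594 = 52.233 V.
P_out = V_A I_A + V_B I_B = 50.646×1.01 + 52.233×4.52 = 51.153 + 236.09 = 287.25 W.
Ideal ⇒ P_in = P_out, so I_p = P_out/V_p = 287.25/230 = 1.25 A.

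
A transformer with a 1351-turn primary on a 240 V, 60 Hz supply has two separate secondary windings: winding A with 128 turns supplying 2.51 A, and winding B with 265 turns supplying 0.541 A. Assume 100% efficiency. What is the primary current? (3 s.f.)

I_p ≈ 0.344 A

V_A = 240 × 128/1351 = 22.739 V; V_B = 240 × 265/1351 = 47.076 V.
P_out = V_A I_A + V_B I_B = 22.739×2.51 + 47.076×0.541 = 57.074 + 25.468 = 82.542 W.
Ideal ⇒ P_in = P_out, so I_p = P_out/V_p = 82.542/240 = 0.344 A.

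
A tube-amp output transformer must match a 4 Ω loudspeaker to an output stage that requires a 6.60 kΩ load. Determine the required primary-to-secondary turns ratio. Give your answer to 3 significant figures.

Z_p/Z_s = (N_p/N_s)², so N_p/N_s = √(6600/4) = √1650 = 40.6.

N_p/N_s ≈ 40.6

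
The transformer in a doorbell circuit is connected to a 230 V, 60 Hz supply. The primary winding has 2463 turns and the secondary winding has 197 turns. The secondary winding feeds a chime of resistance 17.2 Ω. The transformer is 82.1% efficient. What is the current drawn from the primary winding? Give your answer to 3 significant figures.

V_s = 230 × 197/2463 = 18.396 V.
I_s = V_s/R = 18.396/17.2 = 1.0696 A.
P_out = V_s I_s = 18.396 × 1.0696 = 19.676 W.
P_in = P_out/η = 19.676/0.821 = 23.966 W.
I_p = P_in/V_p = 23.966/230 = 0.104 A.

I_p ≈ 0.104 A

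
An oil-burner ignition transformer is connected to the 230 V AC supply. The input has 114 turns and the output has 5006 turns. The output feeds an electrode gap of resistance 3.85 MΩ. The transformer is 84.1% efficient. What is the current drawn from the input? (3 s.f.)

V_out = 230 × 5006/114 = 10100 V.
I_out = V_out/R = 10100/(3.85×10^6) = 0.0026233 A.
P_out = V_out I_out = 10100 × 0.0026233 = 26.495 W.
P_in = P_out/η = 26.495/0.841 = 31.504 W.
I_in = P_in/V_in = 31.504/230 = 0.137 A.

I_in ≈ 0.137 A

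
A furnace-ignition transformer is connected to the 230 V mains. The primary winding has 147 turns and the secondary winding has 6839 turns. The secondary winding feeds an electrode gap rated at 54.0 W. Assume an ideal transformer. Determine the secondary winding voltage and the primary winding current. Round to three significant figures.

V_s = V_p × N_s/N_p = 230 × 6839/147 = 10700 V.
I_s = P/V_s = 54.0/10700 = 0.0050465 A.
I_p = I_s × N_s/N_p = 0.0050465 × 6839/147 = 0.235 A.

V_s ≈ 10700 V, I_p ≈ 0.235 A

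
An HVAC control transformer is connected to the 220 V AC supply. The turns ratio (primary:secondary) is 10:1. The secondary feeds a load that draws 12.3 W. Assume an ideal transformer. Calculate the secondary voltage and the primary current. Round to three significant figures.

V_s = V_p × N_s/N_p = 220 × 1/10 = 22.000 V.
I_s = P/V_s = 12.3/22.000 = 0.55909 A.
I_p = I_s × N_s/N_p = 0.55909 × 1/10 = 0.0559 A.

V_s ≈ 22.0 V, I_p ≈ 0.0559 A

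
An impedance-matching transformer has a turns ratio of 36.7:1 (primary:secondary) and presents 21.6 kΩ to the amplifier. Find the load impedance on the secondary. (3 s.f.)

Z_s = Z_p/(N_p/N_s)² = 21600/36.7² = 16.0 Ω.

Z_s ≈ 16.0 Ω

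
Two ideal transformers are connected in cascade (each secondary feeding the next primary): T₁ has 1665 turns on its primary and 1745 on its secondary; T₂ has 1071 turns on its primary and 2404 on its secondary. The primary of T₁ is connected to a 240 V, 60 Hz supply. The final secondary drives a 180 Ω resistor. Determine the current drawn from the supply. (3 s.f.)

I_supply ≈ 7.38 A

After T₁: V = 240.00 × 1745/1665 = 251.53 V.
After T₂: V = 251.53 × 2404/1071 = 564.60 V.
I_load = 564.60/180 = 3.1366 A, so P_out = 564.60 × 3.1366 = 1770.9 W.
All ideal ⇒ P_in = P_out, so I_supply = 1770.9/240 = 7.38 A.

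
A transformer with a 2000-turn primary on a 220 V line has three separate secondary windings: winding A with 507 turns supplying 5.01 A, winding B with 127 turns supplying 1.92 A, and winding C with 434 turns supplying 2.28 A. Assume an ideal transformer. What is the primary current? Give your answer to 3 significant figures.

V_A = 220 × 507/2000 = 55.770 V; V_B = 220 × 127/2000 = 13.970 V; V_C = 220 × 434/2000 = 47.740 V.
P_out = V_A I_A + V_B I_B + V_C I_C = 55.770×5.01 + 13.970×1.92 + 47.740×2.28 = 279.41 + 26.822 + 108.85 = 415.08 W.
Ideal ⇒ P_in = P_out, so I_p = P_out/V_p = 415.08/220 = 1.89 A.

I_p ≈ 1.89 A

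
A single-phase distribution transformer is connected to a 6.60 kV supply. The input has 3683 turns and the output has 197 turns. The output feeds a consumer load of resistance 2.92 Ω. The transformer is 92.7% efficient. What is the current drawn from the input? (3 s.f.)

V_out = 6600 × 197/3683 = 353.03 V.
I_out = V_out/R = 353.03/2.92 = 120.90 A.
P_out = V_out I_out = 353.03 × 120.90 = 42681 W.
P_in = P_out/η = 42681/0.927 = 46042 W.
I_in = P_in/V_in = 46042/6600 = 6.98 A.

I_in ≈ 6.98 A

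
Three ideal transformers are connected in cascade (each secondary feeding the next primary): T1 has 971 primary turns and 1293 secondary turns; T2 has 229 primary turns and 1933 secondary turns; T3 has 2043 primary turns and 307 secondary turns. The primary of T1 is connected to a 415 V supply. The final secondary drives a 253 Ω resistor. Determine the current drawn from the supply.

Secondary of T1: V = 415.00 × 1293/971 = 552.62 V.
Secondary of T2: V = 552.62 × 1933/229 = 4664.7 V.
Secondary of T3: V = 4664.7 × 307/2043 = 700.96 V.
I_load = 700.96/253 = 2.7706 A, so P_out = 700.96 × 2.7706 = 1942.1 W.
All ideal ⇒ P_in = P_out, so I_supply = 1942.1/415 = 4.68 A.

I_supply ≈ 4.68 A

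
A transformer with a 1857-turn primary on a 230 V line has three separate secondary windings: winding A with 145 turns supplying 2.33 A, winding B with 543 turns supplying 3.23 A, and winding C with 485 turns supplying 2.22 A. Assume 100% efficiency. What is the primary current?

I_p ≈ 1.71 A

V_A = 230 × 145/1857 = 17.959 V; V_B = 230 × 543/1857 = 67.254 V; V_C = 230 × 485/1857 = 60.070 V.
P_out = V_A I_A + V_B I_B + V_C I_C = 17.959×2.33 + 67.254×3.23 + 60.070×2.22 = 41.845 + 217.23 + 133.36 = 392.43 W.
Ideal ⇒ P_in = P_out, so I_p = P_out/V_p = 392.43/230 = 1.71 A.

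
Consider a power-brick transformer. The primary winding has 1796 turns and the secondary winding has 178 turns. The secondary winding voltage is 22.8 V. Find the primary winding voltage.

V_p ≈ 230 V

V_p/V_s = N_p/N_s, so V_p = 22.8 × 1796/178 = 230 V.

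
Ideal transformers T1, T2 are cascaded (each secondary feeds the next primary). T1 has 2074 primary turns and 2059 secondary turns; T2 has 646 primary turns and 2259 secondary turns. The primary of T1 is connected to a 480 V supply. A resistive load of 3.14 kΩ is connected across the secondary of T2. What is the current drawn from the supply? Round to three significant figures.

After T1: V = 480.00 × 2059/2074 = 476.53 V.
After T2: V = 476.53 × 2259/646 = 1666.4 V.
I_load = 1666.4/3140 = 0.53069 A, so P_out = 1666.4 × 0.53069 = 884.33 W.
All ideal ⇒ P_in = P_out, so I_supply = 884.33/480 = 1.84 A.

I_supply ≈ 1.84 A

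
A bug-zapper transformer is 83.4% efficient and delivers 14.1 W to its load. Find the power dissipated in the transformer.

P_loss ≈ 2.81 W

P_in = P_out/η = 14.1/0.834 = 16.9065 W.
P_loss = P_in − P_out = 16.9065 − 14.1 = 2.81 W.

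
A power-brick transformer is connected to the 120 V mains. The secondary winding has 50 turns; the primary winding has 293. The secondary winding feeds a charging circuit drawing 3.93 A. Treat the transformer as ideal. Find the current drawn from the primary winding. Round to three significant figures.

I_p ≈ 0.671 A

For an ideal transformer I_p N_p = I_s N_s, so I_p = 3.93 × 50/293 = 0.671 A.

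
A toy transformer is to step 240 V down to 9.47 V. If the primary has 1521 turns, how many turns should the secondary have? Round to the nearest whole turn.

N_s = 60 turns

N_s/N_p = V_s/V_p, so N_s = 1521 × 9.47/240 = 60.0 ≈ 60 turns.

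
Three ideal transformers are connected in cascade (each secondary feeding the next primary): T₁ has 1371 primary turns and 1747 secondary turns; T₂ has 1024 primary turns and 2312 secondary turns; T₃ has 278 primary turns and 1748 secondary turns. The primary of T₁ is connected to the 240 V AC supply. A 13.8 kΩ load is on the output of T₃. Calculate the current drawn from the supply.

I_supply ≈ 5.69 A

After T₁: V = 240.00 × 1747/1371 = 305.82 V.
After T₂: V = 305.82 × 2312/1024 = 690.49 V.
After T₃: V = 690.49 × 1748/278 = 4341.6 V.
I_load = 4341.6/13800 = 0.31461 A, so P_out = 4341.6 × 0.31461 = 1365.9 W.
All ideal ⇒ P_in = P_out, so I_supply = 1365.9/240 = 5.69 A.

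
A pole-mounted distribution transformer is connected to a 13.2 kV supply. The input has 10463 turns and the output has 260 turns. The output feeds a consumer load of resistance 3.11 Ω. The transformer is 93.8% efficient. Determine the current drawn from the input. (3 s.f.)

V_out = 13200 × 260/10463 = 328.01 V.
I_out = V_out/R = 328.01/3.11 = 105.47 A.
P_out = V_out I_out = 328.01 × 105.47 = 34596 W.
P_in = P_out/η = 34596/0.938 = 36882 W.
I_in = P_in/V_in = 36882/13200 = 2.79 A.

I_in ≈ 2.79 A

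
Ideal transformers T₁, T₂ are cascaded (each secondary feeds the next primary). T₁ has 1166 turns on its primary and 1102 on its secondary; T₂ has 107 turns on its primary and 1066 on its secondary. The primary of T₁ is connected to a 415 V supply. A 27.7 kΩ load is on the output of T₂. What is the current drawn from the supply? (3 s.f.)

Secondary of T₁: V = 415.00 × 1102/1166 = 392.22 V.
Secondary of T₂: V = 392.22 × 1066/107 = 3907.6 V.
I_load = 3907.6/27700 = 0.14107 A, so P_out = 3907.6 × 0.14107 = 551.23 W.
All ideal ⇒ P_in = P_out, so I_supply = 551.23/415 = 1.33 A.

I_supply ≈ 1.33 A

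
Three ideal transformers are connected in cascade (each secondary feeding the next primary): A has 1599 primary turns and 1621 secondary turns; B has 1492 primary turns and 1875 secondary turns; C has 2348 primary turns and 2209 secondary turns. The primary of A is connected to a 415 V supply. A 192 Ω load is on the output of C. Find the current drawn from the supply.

I_supply ≈ 3.11 A

After A: V = 415.00 × 1621/1599 = 420.71 V.
After B: V = 420.71 × 1875/1492 = 528.71 V.
After C: V = 528.71 × 2209/2348 = 497.41 V.
I_load = 497.41/192 = 2.5907 A, so P_out = 497.41 × 2.5907 = 1288.6 W.
All ideal ⇒ P_in = P_out, so I_supply = 1288.6/415 = 3.11 A.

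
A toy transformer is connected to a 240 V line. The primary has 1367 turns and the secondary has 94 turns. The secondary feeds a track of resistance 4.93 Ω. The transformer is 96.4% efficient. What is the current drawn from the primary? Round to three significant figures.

I_p ≈ 0.239 A

V_s = 240 × 94/1367 = 16.503 V.
I_s = V_s/R = 16.503/4.93 = 3.3475 A.
P_out = V_s I_s = 16.503 × 3.3475 = 55.245 W.
P_in = P_out/η = 55.245/0.964 = 57.308 W.
I_p = P_in/V_p = 57.308/240 = 0.239 A.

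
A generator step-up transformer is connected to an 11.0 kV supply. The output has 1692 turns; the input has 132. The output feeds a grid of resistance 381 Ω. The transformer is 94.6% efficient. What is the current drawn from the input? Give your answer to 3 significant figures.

I_in ≈ 5010 A

V_out = 11000 × 1692/132 = 141000 V.
I_out = V_out/R = 141000/381 = 370.08 A.
P_out = V_out I_out = 141000 × 370.08 = 5.2181×10^7 W.
P_in = P_out/η = 5.2181×10^7/0.946 = 5.5160×10^7 W.
I_in = P_in/V_in = 5.5160×10^7/11000 = 5010 A.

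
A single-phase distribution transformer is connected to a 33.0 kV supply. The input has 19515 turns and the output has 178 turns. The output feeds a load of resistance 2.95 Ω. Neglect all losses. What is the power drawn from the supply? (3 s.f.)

V_out = V_in × N_out/N_in = 33000 × 178/19515 = 301.00 V.
I_out = V_out/R = 301.00/2.95 = 102.03 A.
I_in = I_out × N_out/N_in = 102.03 × 178/19515 = 0.93067 A.
P = V_in I_in = 33000 × 0.93067 = 30700 W.

P ≈ 30700 W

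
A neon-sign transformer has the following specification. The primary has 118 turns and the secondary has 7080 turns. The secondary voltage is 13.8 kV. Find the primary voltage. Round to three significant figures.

V_p ≈ 230 V

V_p/V_s = N_p/N_s, so V_p = 13800 × 118/7080 = 230 V.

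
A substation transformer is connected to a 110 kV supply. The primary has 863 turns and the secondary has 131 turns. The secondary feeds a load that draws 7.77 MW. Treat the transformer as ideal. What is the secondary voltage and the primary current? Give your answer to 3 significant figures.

V_s ≈ 16700 V, I_p ≈ 70.6 A

V_s = V_p × N_s/N_p = 110000 × 131/863 = 16698 V.
I_s = P/V_s = 7.77×10^6/16698 = 465.34 A.
I_p = I_s × N_s/N_p = 465.34 × 131/863 = 70.6 A.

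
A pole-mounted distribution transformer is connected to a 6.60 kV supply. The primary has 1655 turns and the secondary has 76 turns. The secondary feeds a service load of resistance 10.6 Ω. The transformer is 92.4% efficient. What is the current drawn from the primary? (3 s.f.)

I_p ≈ 1.42 A

V_s = 6600 × 76/1655 = 303.08 V.
I_s = V_s/R = 303.08/10.6 = 28.593 A.
P_out = V_s I_s = 303.08 × 28.593 = 8665.9 W.
P_in = P_out/η = 8665.9/0.924 = 9378.7 W.
I_p = P_in/V_p = 9378.7/6600 = 1.42 A.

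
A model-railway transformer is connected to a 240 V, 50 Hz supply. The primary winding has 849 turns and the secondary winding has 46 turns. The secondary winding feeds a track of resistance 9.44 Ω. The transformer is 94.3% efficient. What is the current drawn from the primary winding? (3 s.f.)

I_p ≈ 0.0791 A

V_s = 240 × 46/849 = 13.004 V.
I_s = V_s/R = 13.004/9.44 = 1.3775 A.
P_out = V_s I_s = 13.004 × 1.3775 = 17.912 W.
P_in = P_out/η = 17.912/0.943 = 18.995 W.
I_p = P_in/V_p = 18.995/240 = 0.0791 A.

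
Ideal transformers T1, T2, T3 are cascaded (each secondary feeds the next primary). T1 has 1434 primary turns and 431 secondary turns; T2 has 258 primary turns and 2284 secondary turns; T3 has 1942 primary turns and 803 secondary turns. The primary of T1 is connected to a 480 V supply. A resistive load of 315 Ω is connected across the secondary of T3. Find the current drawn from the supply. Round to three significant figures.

I_supply ≈ 1.84 A

Secondary of T1: V = 480.00 × 431/1434 = 144.27 V.
Secondary of T2: V = 144.27 × 2284/258 = 1277.2 V.
Secondary of T3: V = 1277.2 × 803/1942 = 528.10 V.
I_load = 528.10/315 = 1.6765 A, so P_out = 528.10 × 1.6765 = 885.35 W.
All ideal ⇒ P_in = P_out, so I_supply = 885.35/480 = 1.84 A.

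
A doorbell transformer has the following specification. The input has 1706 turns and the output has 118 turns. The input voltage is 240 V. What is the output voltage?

V_out ≈ 16.6 V

V_out/V_in = N_out/N_in, so V_out = 240 × 118/1706 = 16.6 V.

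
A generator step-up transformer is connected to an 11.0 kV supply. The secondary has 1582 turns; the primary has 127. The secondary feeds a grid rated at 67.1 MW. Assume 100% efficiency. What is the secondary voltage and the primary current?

V_s ≈ 137000 V, I_p ≈ 6100 A

V_s = V_p × N_s/N_p = 11000 × 1582/127 = 137020 V.
I_s = P/V_s = 6.71×10^7/137020 = 489.70 A.
I_p = I_s × N_s/N_p = 489.70 × 1582/127 = 6100 A.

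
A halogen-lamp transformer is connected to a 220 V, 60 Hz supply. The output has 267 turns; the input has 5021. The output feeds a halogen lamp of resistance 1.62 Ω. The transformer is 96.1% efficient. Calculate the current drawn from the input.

V_out = 220 × 267/5021 = 11.699 V.
I_out = V_out/R = 11.699/1.62 = 7.2215 A.
P_out = V_out I_out = 11.699 × 7.2215 = 84.484 W.
P_in = P_out/η = 84.484/0.961 = 87.912 W.
I_in = P_in/V_in = 87.912/220 = 0.400 A.

I_in ≈ 0.400 A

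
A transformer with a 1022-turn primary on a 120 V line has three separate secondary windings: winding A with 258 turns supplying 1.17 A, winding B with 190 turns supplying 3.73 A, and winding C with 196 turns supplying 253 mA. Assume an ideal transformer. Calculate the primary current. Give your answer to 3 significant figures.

V_A = 120 × 258/1022 = 30.294 V; V_B = 120 × 190/1022 = 22.309 V; V_C = 120 × 196/1022 = 23.014 V.
P_out = V_A I_A + V_B I_B + V_C I_C = 30.294×1.17 + 22.309×3.73 + 23.014×0.253 = 35.443 + 83.213 + 5.8225 = 124.48 W.
Ideal ⇒ P_in = P_out, so I_p = P_out/V_p = 124.48/120 = 1.04 A.

I_p ≈ 1.04 A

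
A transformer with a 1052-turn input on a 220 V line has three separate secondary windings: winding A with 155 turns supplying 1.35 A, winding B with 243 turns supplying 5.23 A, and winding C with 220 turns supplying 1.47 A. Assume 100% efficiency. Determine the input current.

I_in ≈ 1.71 A

V_A = 220 × 155/1052 = 32.414 V; V_B = 220 × 243/1052 = 50.817 V; V_C = 220 × 220/1052 = 46.008 V.
P_out = V_A I_A + V_B I_B + V_C I_C = 32.414×1.35 + 50.817×5.23 + 46.008×1.47 = 43.760 + 265.78 + 67.631 = 377.17 W.
Ideal ⇒ P_in = P_out, so I_in = P_out/V_in = 377.17/220 = 1.71 A.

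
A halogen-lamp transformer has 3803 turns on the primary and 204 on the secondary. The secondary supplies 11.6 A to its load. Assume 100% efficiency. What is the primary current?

For an ideal transformer I_p/I_s = N_s/N_p, so I_p = 11.6 × 204/3803 = 0.622 A.

I_p ≈ 0.622 A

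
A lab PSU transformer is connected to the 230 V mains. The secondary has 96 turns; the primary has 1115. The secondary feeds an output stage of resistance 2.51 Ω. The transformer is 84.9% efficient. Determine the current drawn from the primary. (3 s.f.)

I_p ≈ 0.800 A

V_s = 230 × 96/1115 = 19.803 V.
I_s = V_s/R = 19.803/2.51 = 7.8895 A.
P_out = V_s I_s = 19.803 × 7.8895 = 156.23 W.
P_in = P_out/η = 156.23/0.849 = 184.02 W.
I_p = P_in/V_p = 184.02/230 = 0.800 A.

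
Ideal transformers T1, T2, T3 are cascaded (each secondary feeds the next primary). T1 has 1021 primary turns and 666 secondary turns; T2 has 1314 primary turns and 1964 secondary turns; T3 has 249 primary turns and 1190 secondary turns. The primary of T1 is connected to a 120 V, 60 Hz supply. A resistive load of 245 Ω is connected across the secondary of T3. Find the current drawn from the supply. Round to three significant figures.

Secondary of T1: V = 120.00 × 666/1021 = 78.276 V.
Secondary of T2: V = 78.276 × 1964/1314 = 117.00 V.
Secondary of T3: V = 117.00 × 1190/249 = 559.14 V.
I_load = 559.14/245 = 2.2822 A, so P_out = 559.14 × 2.2822 = 1276.1 W.
All ideal ⇒ P_in = P_out, so I_supply = 1276.1/120 = 10.6 A.

I_supply ≈ 10.6 A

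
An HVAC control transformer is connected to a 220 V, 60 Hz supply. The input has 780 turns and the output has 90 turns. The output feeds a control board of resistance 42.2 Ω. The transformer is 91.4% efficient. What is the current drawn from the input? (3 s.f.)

V_out = 220 × 90/780 = 25.385 V.
I_out = V_out/R = 25.385/42.2 = 0.60153 A.
P_out = V_out I_out = 25.385 × 0.60153 = 15.270 W.
P_in = P_out/η = 15.270/0.914 = 16.706 W.
I_in = P_in/V_in = 16.706/220 = 0.0759 A.

I_in ≈ 0.0759 A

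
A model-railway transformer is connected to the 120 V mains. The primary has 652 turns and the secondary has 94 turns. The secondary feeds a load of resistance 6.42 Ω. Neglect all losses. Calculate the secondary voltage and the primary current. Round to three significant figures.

V_s ≈ 17.3 V, I_p ≈ 0.389 A

V_s = V_p × N_s/N_p = 120 × 94/652 = 17.301 V.
I_s = V_s/R = 17.301/6.42 = 2.6948 A.
I_p = I_s × N_s/N_p = 2.6948 × 94/652 = 0.389 A.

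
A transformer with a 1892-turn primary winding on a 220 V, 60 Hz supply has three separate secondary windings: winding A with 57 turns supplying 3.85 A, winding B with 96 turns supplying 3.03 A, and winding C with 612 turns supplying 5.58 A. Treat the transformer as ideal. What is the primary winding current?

V_A = 220 × 57/1892 = 6.6279 V; V_B = 220 × 96/1892 = 11.163 V; V_C = 220 × 612/1892 = 71.163 V.
P_out = V_A I_A + V_B I_B + V_C I_C = 6.6279×3.85 + 11.163×3.03 + 71.163×5.58 = 25.517 + 33.823 + 397.09 = 456.43 W.
Ideal ⇒ P_in = P_out, so I_p = P_out/V_p = 456.43/220 = 2.07 A.

I_p ≈ 2.07 A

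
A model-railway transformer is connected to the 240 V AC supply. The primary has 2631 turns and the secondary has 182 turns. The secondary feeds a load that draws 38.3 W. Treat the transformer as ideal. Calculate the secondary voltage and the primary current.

V_s ≈ 16.6 V, I_p ≈ 0.160 A

V_s = V_p × N_s/N_p = 240 × 182/2631 = 16.602 V.
I_s = P/V_s = 38.3/16.602 = 2.3069 A.
I_p = I_s × N_s/N_p = 2.3069 × 182/2631 = 0.160 A.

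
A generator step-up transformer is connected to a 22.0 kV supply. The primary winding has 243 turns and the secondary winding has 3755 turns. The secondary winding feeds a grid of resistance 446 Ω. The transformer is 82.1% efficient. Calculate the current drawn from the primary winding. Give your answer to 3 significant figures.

I_p ≈ 14300 A

V_s = 22000 × 3755/243 = 339960 V.
I_s = V_s/R = 339960/446 = 762.24 A.
P_out = V_s I_s = 339960 × 762.24 = 2.5913×10^8 W.
P_in = P_out/η = 2.5913×10^8/0.821 = 3.1563×10^8 W.
I_p = P_in/V_p = 3.1563×10^8/22000 = 14300 A.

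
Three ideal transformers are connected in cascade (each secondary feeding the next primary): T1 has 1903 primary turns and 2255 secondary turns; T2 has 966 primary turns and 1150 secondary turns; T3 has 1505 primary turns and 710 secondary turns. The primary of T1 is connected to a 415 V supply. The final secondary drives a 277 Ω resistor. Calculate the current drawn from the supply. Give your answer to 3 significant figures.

I_supply ≈ 0.664 A

Secondary of T1: V = 415.00 × 2255/1903 = 491.76 V.
Secondary of T2: V = 491.76 × 1150/966 = 585.43 V.
Secondary of T3: V = 585.43 × 710/1505 = 276.18 V.
I_load = 276.18/277 = 0.99705 A, so P_out = 276.18 × 0.99705 = 275.37 W.
All ideal ⇒ P_in = P_out, so I_supply = 275.37/415 = 0.664 A.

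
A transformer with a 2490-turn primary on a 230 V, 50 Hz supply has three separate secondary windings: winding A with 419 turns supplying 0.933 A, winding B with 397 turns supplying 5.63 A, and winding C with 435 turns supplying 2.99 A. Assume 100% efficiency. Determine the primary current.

V_A = 230 × 419/2490 = 38.703 V; V_B = 230 × 397/2490 = 36.671 V; V_C = 230 × 435/2490 = 40.181 V.
P_out = V_A I_A + V_B I_B + V_C I_C = 38.703×0.933 + 36.671×5.63 + 40.181×2.99 = 36.110 + 206.46 + 120.14 = 362.71 W.
Ideal ⇒ P_in = P_out, so I_p = P_out/V_p = 362.71/230 = 1.58 A.

I_p ≈ 1.58 A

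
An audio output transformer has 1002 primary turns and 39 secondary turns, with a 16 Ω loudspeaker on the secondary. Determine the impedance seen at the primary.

Z_p ≈ 10600 Ω

Z_p = (N_p/N_s)² × Z_s = (1002/39)² × 16 = 10600 Ω.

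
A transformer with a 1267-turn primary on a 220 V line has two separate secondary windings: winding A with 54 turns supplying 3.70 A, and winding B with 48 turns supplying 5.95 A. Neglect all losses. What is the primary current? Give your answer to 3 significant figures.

V_A = 220 × 54/1267 = 9.3765 V; V_B = 220 × 48/1267 = 8.3346 V.
P_out = V_A I_A + V_B I_B = 9.3765×3.70 + 8.3346×5.95 = 34.693 + 49.591 = 84.284 W.
Ideal ⇒ P_in = P_out, so I_p = P_out/V_p = 84.284/220 = 0.383 A.

I_p ≈ 0.383 A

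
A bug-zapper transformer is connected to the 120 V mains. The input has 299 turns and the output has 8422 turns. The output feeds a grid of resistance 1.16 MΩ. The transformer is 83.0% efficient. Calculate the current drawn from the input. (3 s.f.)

I_in ≈ 0.0989 A

V_out = 120 × 8422/299 = 3380.1 V.
I_out = V_out/R = 3380.1/(1.16×10^6) = 0.0029139 A.
P_out = V_out I_out = 3380.1 × 0.0029139 = 9.8490 W.
P_in = P_out/η = 9.8490/0.830 = 11.866 W.
I_in = P_in/V_in = 11.866/120 = 0.0989 A.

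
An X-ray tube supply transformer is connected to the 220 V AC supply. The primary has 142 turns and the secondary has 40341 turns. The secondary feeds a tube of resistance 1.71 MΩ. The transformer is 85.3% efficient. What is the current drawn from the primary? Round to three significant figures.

V_s = 220 × 40341/142 = 62500 V.
I_s = V_s/R = 62500/(1.71×10^6) = 0.036550 A.
P_out = V_s I_s = 62500 × 0.036550 = 2284.4 W.
P_in = P_out/η = 2284.4/0.853 = 2678.0 W.
I_p = P_in/V_p = 2678.0/220 = 12.2 A.

I_p ≈ 12.2 A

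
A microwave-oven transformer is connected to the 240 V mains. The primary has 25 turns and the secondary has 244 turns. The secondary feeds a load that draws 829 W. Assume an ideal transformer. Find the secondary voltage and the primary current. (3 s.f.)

V_s = V_p × N_s/N_p = 240 × 244/25 = 2342.4 V.
I_s = P/V_s = 829/2342.4 = 0.35391 A.
I_p = I_s × N_s/N_p = 0.35391 × 244/25 = 3.45 A.

V_s ≈ 2340 V, I_p ≈ 3.45 A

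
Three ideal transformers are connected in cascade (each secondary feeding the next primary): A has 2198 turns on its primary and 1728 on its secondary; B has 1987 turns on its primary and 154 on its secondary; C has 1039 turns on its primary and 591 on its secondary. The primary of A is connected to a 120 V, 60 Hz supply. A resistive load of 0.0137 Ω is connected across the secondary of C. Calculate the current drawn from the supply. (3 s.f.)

I_supply ≈ 10.5 A

After A: V = 120.00 × 1728/2198 = 94.340 V.
After B: V = 94.340 × 154/1987 = 7.3117 V.
After C: V = 7.3117 × 591/1039 = 4.1590 V.
I_load = 4.1590/0.0137 = 303.58 A, so P_out = 4.1590 × 303.58 = 1262.6 W.
All ideal ⇒ P_in = P_out, so I_supply = 1262.6/120 = 10.5 A.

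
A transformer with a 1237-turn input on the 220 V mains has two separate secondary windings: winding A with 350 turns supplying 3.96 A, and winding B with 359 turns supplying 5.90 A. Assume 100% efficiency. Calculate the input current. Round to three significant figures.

I_in ≈ 2.83 A

V_A = 220 × 350/1237 = 62.247 V; V_B = 220 × 359/1237 = 63.848 V.
P_out = V_A I_A + V_B I_B = 62.247×3.96 + 63.848×5.90 = 246.50 + 376.70 = 623.20 W.
Ideal ⇒ P_in = P_out, so I_in = P_out/V_in = 623.20/220 = 2.83 A.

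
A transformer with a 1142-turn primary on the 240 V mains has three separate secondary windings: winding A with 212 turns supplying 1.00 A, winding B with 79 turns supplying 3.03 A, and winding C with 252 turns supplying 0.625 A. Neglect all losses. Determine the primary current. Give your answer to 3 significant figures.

I_p ≈ 0.533 A

V_A = 240 × 212/1142 = 44.553 V; V_B = 240 × 79/1142 = 16.602 V; V_C = 240 × 252/1142 = 52.960 V.
P_out = V_A I_A + V_B I_B + V_C I_C = 44.553×1.00 + 16.602×3.03 + 52.960×0.625 = 44.553 + 50.305 + 33.100 = 127.96 W.
Ideal ⇒ P_in = P_out, so I_p = P_out/V_p = 127.96/240 = 0.533 A.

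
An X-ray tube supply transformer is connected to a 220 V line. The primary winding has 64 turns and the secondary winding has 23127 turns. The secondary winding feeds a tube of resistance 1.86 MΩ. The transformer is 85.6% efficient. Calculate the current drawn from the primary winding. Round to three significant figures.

I_p ≈ 18.0 A

V_s = 220 × 23127/64 = 79499 V.
I_s = V_s/R = 79499/(1.86×10^6) = 0.042741 A.
P_out = V_s I_s = 79499 × 0.042741 = 3397.9 W.
P_in = P_out/η = 3397.9/0.856 = 3969.5 W.
I_p = P_in/V_p = 3969.5/220 = 18.0 A.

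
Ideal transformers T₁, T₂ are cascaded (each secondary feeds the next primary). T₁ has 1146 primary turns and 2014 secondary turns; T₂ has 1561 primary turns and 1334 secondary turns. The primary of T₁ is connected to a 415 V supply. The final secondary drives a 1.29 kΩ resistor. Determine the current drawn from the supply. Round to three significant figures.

Secondary of T₁: V = 415.00 × 2014/1146 = 729.33 V.
Secondary of T₂: V = 729.33 × 1334/1561 = 623.27 V.
I_load = 623.27/1290 = 0.48315 A, so P_out = 623.27 × 0.48315 = 301.14 W.
All ideal ⇒ P_in = P_out, so I_supply = 301.14/415 = 0.726 A.

I_supply ≈ 0.726 A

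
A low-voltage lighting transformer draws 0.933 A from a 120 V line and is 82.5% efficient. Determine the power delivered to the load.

P_in = V_p I_p = 120 × 0.933 = 111.96 W.
P_out = η P_in = 0.825 × 111.96 = 92.4 W.

P_out ≈ 92.4 W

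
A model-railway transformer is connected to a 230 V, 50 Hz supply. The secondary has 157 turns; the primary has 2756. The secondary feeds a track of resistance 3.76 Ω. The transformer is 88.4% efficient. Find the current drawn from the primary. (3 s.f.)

V_s = 230 × 157/2756 = 13.102 V.
I_s = V_s/R = 13.102/3.76 = 3.4847 A.
P_out = V_s I_s = 13.102 × 3.4847 = 45.657 W.
P_in = P_out/η = 45.657/0.884 = 51.648 W.
I_p = P_in/V_p = 51.648/230 = 0.225 A.

I_p ≈ 0.225 A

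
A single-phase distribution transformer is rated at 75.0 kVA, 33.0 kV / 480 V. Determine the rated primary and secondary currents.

I_p = S/V_p = 75000/33000 = 2.27 A.
I_s = S/V_s = 75000/480 = 156 A.

I_p ≈ 2.27 A, I_s ≈ 156 A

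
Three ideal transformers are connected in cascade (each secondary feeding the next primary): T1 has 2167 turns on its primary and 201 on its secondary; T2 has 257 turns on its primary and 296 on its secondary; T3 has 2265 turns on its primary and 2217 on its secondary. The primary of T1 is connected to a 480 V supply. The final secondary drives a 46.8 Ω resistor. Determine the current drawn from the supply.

I_supply ≈ 0.112 A

Secondary of T1: V = 480.00 × 201/2167 = 44.522 V.
Secondary of T2: V = 44.522 × 296/257 = 51.279 V.
Secondary of T3: V = 51.279 × 2217/2265 = 50.192 V.
I_load = 50.192/46.8 = 1.0725 A, so P_out = 50.192 × 1.0725 = 53.830 W.
All ideal ⇒ P_in = P_out, so I_supply = 53.830/480 = 0.112 A.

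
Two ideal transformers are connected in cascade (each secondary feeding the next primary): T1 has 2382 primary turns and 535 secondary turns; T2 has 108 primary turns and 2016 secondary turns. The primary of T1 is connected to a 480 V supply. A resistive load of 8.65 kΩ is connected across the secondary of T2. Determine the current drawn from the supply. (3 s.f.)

After T1: V = 480.00 × 535/2382 = 107.81 V.
After T2: V = 107.81 × 2016/108 = 2012.4 V.
I_load = 2012.4/8650 = 0.23265 A, so P_out = 2012.4 × 0.23265 = 468.19 W.
All ideal ⇒ P_in = P_out, so I_supply = 468.19/480 = 0.975 A.

I_supply ≈ 0.975 A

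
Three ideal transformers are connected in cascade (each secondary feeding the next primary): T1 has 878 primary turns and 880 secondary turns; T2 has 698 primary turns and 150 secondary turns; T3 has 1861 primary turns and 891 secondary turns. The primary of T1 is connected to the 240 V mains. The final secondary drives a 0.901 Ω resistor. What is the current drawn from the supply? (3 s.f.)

After T1: V = 240.00 × 880/878 = 240.55 V.
After T2: V = 240.55 × 150/698 = 51.693 V.
After T3: V = 51.693 × 891/1861 = 24.750 V.
I_load = 24.750/0.901 = 27.469 A, so P_out = 24.750 × 27.469 = 679.84 W.
All ideal ⇒ P_in = P_out, so I_supply = 679.84/240 = 2.83 A.

I_supply ≈ 2.83 A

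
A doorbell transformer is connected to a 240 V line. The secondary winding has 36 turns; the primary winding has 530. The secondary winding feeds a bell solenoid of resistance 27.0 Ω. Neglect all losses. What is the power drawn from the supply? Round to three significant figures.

P ≈ 9.84 W

V_s = V_p × N_s/N_p = 240 × 36/530 = 16.302 V.
I_s = V_s/R = 16.302/27.0 = 0.60377 A.
I_p = I_s × N_s/N_p = 0.60377 × 36/530 = 0.041011 A.
P = V_p I_p = 240 × 0.041011 = 9.84 W.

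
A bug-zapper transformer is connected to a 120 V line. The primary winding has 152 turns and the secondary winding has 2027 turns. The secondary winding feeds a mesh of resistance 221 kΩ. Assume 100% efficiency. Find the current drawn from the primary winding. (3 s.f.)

V_s = V_p × N_s/N_p = 120 × 2027/152 = 1600.3 V.
I_s = V_s/R = 1600.3/221000 = 0.0072410 A.
For an ideal transformer I_p N_p = I_s N_s, so I_p = 0.0072410 × 2027/152 = 0.0966 A.

I_p ≈ 0.0966 A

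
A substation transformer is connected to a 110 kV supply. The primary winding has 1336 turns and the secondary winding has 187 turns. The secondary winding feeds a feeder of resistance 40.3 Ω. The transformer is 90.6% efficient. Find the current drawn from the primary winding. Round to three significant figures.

I_p ≈ 59.0 A

V_s = 110000 × 187/1336 = 15397 V.
I_s = V_s/R = 15397/40.3 = 382.05 A.
P_out = V_s I_s = 15397 × 382.05 = 5.8823×10^6 W.
P_in = P_out/η = 5.8823×10^6/0.906 = 6.4927×10^6 W.
I_p = P_in/V_p = 6.4927×10^6/110000 = 59.0 A.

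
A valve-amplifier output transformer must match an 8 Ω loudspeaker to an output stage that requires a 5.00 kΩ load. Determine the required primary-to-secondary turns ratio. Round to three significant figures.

Z_p/Z_s = (N_p/N_s)², so N_p/N_s = √(5000/8) = √625 = 25.0.

N_p/N_s ≈ 25.0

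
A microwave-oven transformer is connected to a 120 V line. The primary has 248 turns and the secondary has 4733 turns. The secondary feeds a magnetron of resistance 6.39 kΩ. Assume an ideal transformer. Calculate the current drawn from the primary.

I_p ≈ 6.84 A

V_s = V_p × N_s/N_p = 120 × 4733/248 = 2290.2 V.
I_s = V_s/R = 2290.2/6390 = 0.35840 A.
For an ideal transformer I_p N_p = I_s N_s, so I_p = 0.35840 × 4733/248 = 6.84 A.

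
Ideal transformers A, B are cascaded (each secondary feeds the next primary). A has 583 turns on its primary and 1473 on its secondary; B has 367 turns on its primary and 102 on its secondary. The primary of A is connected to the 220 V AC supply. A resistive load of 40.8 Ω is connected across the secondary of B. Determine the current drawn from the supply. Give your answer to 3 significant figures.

Secondary of A: V = 220.00 × 1473/583 = 555.85 V.
Secondary of B: V = 555.85 × 102/367 = 154.49 V.
I_load = 154.49/40.8 = 3.7864 A, so P_out = 154.49 × 3.7864 = 584.95 W.
All ideal ⇒ P_in = P_out, so I_supply = 584.95/220 = 2.66 A.

I_supply ≈ 2.66 A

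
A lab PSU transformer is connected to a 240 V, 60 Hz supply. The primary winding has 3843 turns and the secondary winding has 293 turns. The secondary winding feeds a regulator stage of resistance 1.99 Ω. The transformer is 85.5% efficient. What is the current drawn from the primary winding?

I_p ≈ 0.820 A

V_s = 240 × 293/3843 = 18.298 V.
I_s = V_s/R = 18.298/1.99 = 9.1951 A.
P_out = V_s I_s = 18.298 × 9.1951 = 168.25 W.
P_in = P_out/η = 168.25/0.855 = 196.79 W.
I_p = P_in/V_p = 196.79/240 = 0.820 A.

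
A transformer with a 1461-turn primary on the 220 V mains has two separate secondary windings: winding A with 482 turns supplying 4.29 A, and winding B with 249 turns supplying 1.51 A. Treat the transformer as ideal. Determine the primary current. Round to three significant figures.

V_A = 220 × 482/1461 = 72.580 V; V_B = 220 × 249/1461 = 37.495 V.
P_out = V_A I_A + V_B I_B = 72.580×4.29 + 37.495×1.51 = 311.37 + 56.617 = 367.99 W.
Ideal ⇒ P_in = P_out, so I_p = P_out/V_p = 367.99/220 = 1.67 A.

I_p ≈ 1.67 A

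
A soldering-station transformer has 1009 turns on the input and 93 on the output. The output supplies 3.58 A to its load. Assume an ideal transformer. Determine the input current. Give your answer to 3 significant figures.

For an ideal transformer I_in/I_out = N_out/N_in, so I_in = 3.58 × 93/1009 = 0.330 A.

I_in ≈ 0.330 A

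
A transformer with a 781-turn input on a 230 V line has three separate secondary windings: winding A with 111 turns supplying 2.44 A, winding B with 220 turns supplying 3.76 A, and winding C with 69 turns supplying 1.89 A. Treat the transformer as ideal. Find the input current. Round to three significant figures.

V_A = 230 × 111/781 = 32.689 V; V_B = 230 × 220/781 = 64.789 V; V_C = 230 × 69/781 = 20.320 V.
P_out = V_A I_A + V_B I_B + V_C I_C = 32.689×2.44 + 64.789×3.76 + 20.320×1.89 = 79.761 + 243.61 + 38.405 = 361.77 W.
Ideal ⇒ P_in = P_out, so I_in = P_out/V_in = 361.77/230 = 1.57 A.

I_in ≈ 1.57 A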